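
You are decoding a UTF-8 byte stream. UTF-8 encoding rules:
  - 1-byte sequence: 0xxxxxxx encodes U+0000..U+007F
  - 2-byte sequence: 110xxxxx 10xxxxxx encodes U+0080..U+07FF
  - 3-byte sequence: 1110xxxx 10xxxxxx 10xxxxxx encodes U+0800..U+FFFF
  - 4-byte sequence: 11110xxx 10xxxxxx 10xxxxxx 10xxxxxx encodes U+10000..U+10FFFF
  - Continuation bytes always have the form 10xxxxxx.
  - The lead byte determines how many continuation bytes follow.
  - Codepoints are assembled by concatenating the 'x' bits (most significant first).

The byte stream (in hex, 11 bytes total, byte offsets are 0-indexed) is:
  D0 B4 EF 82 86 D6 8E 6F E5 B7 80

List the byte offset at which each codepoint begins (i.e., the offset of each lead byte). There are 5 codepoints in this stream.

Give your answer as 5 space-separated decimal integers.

Answer: 0 2 5 7 8

Derivation:
Byte[0]=D0: 2-byte lead, need 1 cont bytes. acc=0x10
Byte[1]=B4: continuation. acc=(acc<<6)|0x34=0x434
Completed: cp=U+0434 (starts at byte 0)
Byte[2]=EF: 3-byte lead, need 2 cont bytes. acc=0xF
Byte[3]=82: continuation. acc=(acc<<6)|0x02=0x3C2
Byte[4]=86: continuation. acc=(acc<<6)|0x06=0xF086
Completed: cp=U+F086 (starts at byte 2)
Byte[5]=D6: 2-byte lead, need 1 cont bytes. acc=0x16
Byte[6]=8E: continuation. acc=(acc<<6)|0x0E=0x58E
Completed: cp=U+058E (starts at byte 5)
Byte[7]=6F: 1-byte ASCII. cp=U+006F
Byte[8]=E5: 3-byte lead, need 2 cont bytes. acc=0x5
Byte[9]=B7: continuation. acc=(acc<<6)|0x37=0x177
Byte[10]=80: continuation. acc=(acc<<6)|0x00=0x5DC0
Completed: cp=U+5DC0 (starts at byte 8)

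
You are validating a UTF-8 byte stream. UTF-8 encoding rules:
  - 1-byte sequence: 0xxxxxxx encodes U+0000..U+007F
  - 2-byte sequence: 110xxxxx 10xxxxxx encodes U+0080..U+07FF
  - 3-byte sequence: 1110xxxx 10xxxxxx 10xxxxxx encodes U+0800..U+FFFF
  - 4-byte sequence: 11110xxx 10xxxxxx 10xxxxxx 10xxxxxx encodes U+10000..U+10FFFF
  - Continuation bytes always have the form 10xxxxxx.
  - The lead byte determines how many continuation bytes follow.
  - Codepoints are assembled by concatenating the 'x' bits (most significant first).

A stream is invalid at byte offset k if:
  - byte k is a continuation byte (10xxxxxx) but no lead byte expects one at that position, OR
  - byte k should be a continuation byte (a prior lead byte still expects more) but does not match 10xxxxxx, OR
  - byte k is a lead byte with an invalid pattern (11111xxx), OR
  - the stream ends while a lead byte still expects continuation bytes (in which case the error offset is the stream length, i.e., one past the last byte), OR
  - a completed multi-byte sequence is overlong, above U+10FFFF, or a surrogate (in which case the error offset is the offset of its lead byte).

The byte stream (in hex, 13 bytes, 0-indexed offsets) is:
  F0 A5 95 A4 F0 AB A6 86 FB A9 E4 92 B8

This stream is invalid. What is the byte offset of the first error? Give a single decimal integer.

Byte[0]=F0: 4-byte lead, need 3 cont bytes. acc=0x0
Byte[1]=A5: continuation. acc=(acc<<6)|0x25=0x25
Byte[2]=95: continuation. acc=(acc<<6)|0x15=0x955
Byte[3]=A4: continuation. acc=(acc<<6)|0x24=0x25564
Completed: cp=U+25564 (starts at byte 0)
Byte[4]=F0: 4-byte lead, need 3 cont bytes. acc=0x0
Byte[5]=AB: continuation. acc=(acc<<6)|0x2B=0x2B
Byte[6]=A6: continuation. acc=(acc<<6)|0x26=0xAE6
Byte[7]=86: continuation. acc=(acc<<6)|0x06=0x2B986
Completed: cp=U+2B986 (starts at byte 4)
Byte[8]=FB: INVALID lead byte (not 0xxx/110x/1110/11110)

Answer: 8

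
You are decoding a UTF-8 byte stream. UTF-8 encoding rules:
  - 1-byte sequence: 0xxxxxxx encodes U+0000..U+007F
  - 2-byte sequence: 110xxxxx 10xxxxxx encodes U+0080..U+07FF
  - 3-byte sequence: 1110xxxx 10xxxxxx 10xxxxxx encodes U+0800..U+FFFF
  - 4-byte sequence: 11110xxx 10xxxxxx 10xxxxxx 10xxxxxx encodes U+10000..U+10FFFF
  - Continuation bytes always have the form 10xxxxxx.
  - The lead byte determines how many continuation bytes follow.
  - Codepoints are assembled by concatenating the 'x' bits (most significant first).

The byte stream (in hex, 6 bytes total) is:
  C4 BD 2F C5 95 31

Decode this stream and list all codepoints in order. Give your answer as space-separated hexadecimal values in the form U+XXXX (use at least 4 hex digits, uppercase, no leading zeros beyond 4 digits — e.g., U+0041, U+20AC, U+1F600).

Answer: U+013D U+002F U+0155 U+0031

Derivation:
Byte[0]=C4: 2-byte lead, need 1 cont bytes. acc=0x4
Byte[1]=BD: continuation. acc=(acc<<6)|0x3D=0x13D
Completed: cp=U+013D (starts at byte 0)
Byte[2]=2F: 1-byte ASCII. cp=U+002F
Byte[3]=C5: 2-byte lead, need 1 cont bytes. acc=0x5
Byte[4]=95: continuation. acc=(acc<<6)|0x15=0x155
Completed: cp=U+0155 (starts at byte 3)
Byte[5]=31: 1-byte ASCII. cp=U+0031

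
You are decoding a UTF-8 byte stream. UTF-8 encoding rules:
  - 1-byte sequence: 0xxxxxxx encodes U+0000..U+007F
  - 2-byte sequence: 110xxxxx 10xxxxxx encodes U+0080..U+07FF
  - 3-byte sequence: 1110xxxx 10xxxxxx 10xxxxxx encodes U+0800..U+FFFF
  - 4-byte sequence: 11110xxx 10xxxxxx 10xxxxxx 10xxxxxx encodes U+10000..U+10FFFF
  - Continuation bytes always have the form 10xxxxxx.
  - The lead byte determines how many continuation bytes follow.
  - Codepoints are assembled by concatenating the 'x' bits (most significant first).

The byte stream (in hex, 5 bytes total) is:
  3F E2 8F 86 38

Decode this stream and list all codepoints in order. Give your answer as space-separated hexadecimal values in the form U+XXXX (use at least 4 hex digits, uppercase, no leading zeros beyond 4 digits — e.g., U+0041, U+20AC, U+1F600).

Answer: U+003F U+23C6 U+0038

Derivation:
Byte[0]=3F: 1-byte ASCII. cp=U+003F
Byte[1]=E2: 3-byte lead, need 2 cont bytes. acc=0x2
Byte[2]=8F: continuation. acc=(acc<<6)|0x0F=0x8F
Byte[3]=86: continuation. acc=(acc<<6)|0x06=0x23C6
Completed: cp=U+23C6 (starts at byte 1)
Byte[4]=38: 1-byte ASCII. cp=U+0038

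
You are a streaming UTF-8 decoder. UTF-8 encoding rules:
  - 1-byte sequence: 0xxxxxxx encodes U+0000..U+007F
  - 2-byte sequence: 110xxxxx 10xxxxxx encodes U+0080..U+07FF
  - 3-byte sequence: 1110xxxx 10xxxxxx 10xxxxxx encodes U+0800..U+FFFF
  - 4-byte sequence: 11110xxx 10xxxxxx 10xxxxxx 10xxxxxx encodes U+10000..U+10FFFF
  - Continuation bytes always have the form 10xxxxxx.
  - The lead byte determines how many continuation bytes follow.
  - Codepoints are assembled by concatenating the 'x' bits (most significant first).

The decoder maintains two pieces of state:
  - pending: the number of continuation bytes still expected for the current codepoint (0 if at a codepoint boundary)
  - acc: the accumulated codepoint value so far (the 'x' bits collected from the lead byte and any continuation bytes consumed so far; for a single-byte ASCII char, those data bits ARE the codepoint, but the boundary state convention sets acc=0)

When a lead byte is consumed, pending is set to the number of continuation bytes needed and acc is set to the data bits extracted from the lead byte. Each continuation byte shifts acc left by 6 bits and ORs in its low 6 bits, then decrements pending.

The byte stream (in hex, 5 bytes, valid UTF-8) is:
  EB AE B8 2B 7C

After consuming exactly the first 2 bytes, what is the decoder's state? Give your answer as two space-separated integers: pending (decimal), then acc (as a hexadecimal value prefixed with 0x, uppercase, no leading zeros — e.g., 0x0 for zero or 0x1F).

Byte[0]=EB: 3-byte lead. pending=2, acc=0xB
Byte[1]=AE: continuation. acc=(acc<<6)|0x2E=0x2EE, pending=1

Answer: 1 0x2EE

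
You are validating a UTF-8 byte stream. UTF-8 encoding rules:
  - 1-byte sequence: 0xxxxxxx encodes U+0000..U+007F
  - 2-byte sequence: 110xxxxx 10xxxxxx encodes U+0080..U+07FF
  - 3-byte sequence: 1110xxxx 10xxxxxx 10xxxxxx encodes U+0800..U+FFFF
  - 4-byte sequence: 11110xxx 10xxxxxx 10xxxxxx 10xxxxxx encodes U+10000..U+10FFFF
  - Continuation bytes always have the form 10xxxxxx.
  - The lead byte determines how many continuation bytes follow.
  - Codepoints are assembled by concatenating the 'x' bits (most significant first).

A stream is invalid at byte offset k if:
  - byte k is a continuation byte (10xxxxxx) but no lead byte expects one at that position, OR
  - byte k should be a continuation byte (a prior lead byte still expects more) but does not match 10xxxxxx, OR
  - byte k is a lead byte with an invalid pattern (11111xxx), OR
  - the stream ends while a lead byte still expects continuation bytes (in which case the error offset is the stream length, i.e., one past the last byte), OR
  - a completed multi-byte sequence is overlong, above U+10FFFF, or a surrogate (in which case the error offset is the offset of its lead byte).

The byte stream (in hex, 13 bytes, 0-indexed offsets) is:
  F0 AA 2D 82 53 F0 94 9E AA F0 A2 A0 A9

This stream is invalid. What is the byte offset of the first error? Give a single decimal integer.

Byte[0]=F0: 4-byte lead, need 3 cont bytes. acc=0x0
Byte[1]=AA: continuation. acc=(acc<<6)|0x2A=0x2A
Byte[2]=2D: expected 10xxxxxx continuation. INVALID

Answer: 2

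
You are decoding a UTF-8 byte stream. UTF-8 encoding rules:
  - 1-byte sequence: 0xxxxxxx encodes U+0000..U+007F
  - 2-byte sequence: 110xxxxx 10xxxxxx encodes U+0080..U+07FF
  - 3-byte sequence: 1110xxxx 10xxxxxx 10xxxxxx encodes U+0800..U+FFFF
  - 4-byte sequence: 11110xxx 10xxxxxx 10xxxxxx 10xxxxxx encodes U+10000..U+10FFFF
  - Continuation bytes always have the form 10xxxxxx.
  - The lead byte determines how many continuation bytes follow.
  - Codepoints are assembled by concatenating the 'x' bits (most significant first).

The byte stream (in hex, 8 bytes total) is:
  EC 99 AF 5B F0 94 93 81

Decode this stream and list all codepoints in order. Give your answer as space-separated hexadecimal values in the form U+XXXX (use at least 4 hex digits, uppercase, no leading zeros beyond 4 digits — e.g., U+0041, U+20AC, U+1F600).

Answer: U+C66F U+005B U+144C1

Derivation:
Byte[0]=EC: 3-byte lead, need 2 cont bytes. acc=0xC
Byte[1]=99: continuation. acc=(acc<<6)|0x19=0x319
Byte[2]=AF: continuation. acc=(acc<<6)|0x2F=0xC66F
Completed: cp=U+C66F (starts at byte 0)
Byte[3]=5B: 1-byte ASCII. cp=U+005B
Byte[4]=F0: 4-byte lead, need 3 cont bytes. acc=0x0
Byte[5]=94: continuation. acc=(acc<<6)|0x14=0x14
Byte[6]=93: continuation. acc=(acc<<6)|0x13=0x513
Byte[7]=81: continuation. acc=(acc<<6)|0x01=0x144C1
Completed: cp=U+144C1 (starts at byte 4)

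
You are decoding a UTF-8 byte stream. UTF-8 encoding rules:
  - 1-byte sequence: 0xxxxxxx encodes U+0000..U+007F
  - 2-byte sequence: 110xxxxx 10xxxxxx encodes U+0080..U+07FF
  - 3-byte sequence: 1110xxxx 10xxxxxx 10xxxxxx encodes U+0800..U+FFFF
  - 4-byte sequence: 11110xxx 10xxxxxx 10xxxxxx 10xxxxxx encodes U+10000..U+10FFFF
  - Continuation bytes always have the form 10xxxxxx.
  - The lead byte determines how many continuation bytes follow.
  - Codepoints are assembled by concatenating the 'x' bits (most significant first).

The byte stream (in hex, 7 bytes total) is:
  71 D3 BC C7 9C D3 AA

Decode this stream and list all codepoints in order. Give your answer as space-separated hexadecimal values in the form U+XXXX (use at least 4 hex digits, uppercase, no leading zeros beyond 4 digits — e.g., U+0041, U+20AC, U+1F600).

Byte[0]=71: 1-byte ASCII. cp=U+0071
Byte[1]=D3: 2-byte lead, need 1 cont bytes. acc=0x13
Byte[2]=BC: continuation. acc=(acc<<6)|0x3C=0x4FC
Completed: cp=U+04FC (starts at byte 1)
Byte[3]=C7: 2-byte lead, need 1 cont bytes. acc=0x7
Byte[4]=9C: continuation. acc=(acc<<6)|0x1C=0x1DC
Completed: cp=U+01DC (starts at byte 3)
Byte[5]=D3: 2-byte lead, need 1 cont bytes. acc=0x13
Byte[6]=AA: continuation. acc=(acc<<6)|0x2A=0x4EA
Completed: cp=U+04EA (starts at byte 5)

Answer: U+0071 U+04FC U+01DC U+04EA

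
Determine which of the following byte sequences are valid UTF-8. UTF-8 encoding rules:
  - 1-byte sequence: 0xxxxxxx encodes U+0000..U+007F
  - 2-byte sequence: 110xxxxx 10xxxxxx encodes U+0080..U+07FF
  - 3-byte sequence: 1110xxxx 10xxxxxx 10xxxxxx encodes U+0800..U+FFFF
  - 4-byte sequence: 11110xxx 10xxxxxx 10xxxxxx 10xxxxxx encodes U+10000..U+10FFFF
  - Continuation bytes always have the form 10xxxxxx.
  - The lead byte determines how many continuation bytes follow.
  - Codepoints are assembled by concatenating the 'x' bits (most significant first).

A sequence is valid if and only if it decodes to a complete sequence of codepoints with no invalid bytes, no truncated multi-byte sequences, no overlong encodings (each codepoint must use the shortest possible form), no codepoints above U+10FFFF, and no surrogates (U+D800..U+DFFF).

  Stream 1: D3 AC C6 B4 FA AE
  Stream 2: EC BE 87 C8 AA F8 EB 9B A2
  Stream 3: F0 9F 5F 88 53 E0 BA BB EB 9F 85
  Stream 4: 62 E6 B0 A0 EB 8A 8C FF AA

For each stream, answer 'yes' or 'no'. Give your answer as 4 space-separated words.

Answer: no no no no

Derivation:
Stream 1: error at byte offset 4. INVALID
Stream 2: error at byte offset 5. INVALID
Stream 3: error at byte offset 2. INVALID
Stream 4: error at byte offset 7. INVALID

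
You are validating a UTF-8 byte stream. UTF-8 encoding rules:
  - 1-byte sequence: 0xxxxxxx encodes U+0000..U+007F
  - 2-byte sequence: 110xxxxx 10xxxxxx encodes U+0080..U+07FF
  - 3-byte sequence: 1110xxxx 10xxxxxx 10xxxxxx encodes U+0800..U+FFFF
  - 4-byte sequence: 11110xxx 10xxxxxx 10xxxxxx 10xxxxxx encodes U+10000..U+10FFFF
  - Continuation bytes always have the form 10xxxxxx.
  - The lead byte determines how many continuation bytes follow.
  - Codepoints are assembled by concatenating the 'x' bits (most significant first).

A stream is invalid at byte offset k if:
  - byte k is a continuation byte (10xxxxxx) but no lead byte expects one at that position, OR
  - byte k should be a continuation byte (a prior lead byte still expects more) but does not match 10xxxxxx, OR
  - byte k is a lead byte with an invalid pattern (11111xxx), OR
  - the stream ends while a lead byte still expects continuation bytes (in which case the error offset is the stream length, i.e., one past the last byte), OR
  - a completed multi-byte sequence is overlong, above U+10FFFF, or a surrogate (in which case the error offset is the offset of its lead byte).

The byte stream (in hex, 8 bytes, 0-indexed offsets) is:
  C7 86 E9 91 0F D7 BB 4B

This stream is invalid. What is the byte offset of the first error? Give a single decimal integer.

Answer: 4

Derivation:
Byte[0]=C7: 2-byte lead, need 1 cont bytes. acc=0x7
Byte[1]=86: continuation. acc=(acc<<6)|0x06=0x1C6
Completed: cp=U+01C6 (starts at byte 0)
Byte[2]=E9: 3-byte lead, need 2 cont bytes. acc=0x9
Byte[3]=91: continuation. acc=(acc<<6)|0x11=0x251
Byte[4]=0F: expected 10xxxxxx continuation. INVALID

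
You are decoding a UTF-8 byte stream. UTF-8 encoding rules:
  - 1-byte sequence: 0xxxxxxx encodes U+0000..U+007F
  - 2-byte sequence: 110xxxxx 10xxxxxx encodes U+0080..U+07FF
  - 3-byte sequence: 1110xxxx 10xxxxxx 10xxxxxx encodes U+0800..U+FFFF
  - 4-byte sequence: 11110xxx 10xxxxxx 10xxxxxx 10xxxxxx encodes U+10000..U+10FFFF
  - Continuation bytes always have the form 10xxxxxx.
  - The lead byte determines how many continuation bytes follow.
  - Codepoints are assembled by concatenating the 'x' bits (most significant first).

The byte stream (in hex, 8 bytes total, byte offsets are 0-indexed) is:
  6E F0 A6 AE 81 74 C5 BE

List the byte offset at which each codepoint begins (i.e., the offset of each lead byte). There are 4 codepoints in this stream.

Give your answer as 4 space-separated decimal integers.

Byte[0]=6E: 1-byte ASCII. cp=U+006E
Byte[1]=F0: 4-byte lead, need 3 cont bytes. acc=0x0
Byte[2]=A6: continuation. acc=(acc<<6)|0x26=0x26
Byte[3]=AE: continuation. acc=(acc<<6)|0x2E=0x9AE
Byte[4]=81: continuation. acc=(acc<<6)|0x01=0x26B81
Completed: cp=U+26B81 (starts at byte 1)
Byte[5]=74: 1-byte ASCII. cp=U+0074
Byte[6]=C5: 2-byte lead, need 1 cont bytes. acc=0x5
Byte[7]=BE: continuation. acc=(acc<<6)|0x3E=0x17E
Completed: cp=U+017E (starts at byte 6)

Answer: 0 1 5 6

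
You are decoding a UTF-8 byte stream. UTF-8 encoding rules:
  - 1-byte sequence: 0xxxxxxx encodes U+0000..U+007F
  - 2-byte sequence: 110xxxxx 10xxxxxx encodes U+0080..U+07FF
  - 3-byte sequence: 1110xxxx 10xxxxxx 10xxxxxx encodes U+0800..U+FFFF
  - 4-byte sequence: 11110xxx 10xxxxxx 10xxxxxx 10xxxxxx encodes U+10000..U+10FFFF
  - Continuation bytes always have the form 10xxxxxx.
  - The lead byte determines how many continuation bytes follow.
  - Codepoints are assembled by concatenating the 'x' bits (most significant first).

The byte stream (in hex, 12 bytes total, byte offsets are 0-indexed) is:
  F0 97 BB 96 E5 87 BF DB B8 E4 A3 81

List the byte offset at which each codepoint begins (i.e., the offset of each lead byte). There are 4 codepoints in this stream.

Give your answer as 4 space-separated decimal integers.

Byte[0]=F0: 4-byte lead, need 3 cont bytes. acc=0x0
Byte[1]=97: continuation. acc=(acc<<6)|0x17=0x17
Byte[2]=BB: continuation. acc=(acc<<6)|0x3B=0x5FB
Byte[3]=96: continuation. acc=(acc<<6)|0x16=0x17ED6
Completed: cp=U+17ED6 (starts at byte 0)
Byte[4]=E5: 3-byte lead, need 2 cont bytes. acc=0x5
Byte[5]=87: continuation. acc=(acc<<6)|0x07=0x147
Byte[6]=BF: continuation. acc=(acc<<6)|0x3F=0x51FF
Completed: cp=U+51FF (starts at byte 4)
Byte[7]=DB: 2-byte lead, need 1 cont bytes. acc=0x1B
Byte[8]=B8: continuation. acc=(acc<<6)|0x38=0x6F8
Completed: cp=U+06F8 (starts at byte 7)
Byte[9]=E4: 3-byte lead, need 2 cont bytes. acc=0x4
Byte[10]=A3: continuation. acc=(acc<<6)|0x23=0x123
Byte[11]=81: continuation. acc=(acc<<6)|0x01=0x48C1
Completed: cp=U+48C1 (starts at byte 9)

Answer: 0 4 7 9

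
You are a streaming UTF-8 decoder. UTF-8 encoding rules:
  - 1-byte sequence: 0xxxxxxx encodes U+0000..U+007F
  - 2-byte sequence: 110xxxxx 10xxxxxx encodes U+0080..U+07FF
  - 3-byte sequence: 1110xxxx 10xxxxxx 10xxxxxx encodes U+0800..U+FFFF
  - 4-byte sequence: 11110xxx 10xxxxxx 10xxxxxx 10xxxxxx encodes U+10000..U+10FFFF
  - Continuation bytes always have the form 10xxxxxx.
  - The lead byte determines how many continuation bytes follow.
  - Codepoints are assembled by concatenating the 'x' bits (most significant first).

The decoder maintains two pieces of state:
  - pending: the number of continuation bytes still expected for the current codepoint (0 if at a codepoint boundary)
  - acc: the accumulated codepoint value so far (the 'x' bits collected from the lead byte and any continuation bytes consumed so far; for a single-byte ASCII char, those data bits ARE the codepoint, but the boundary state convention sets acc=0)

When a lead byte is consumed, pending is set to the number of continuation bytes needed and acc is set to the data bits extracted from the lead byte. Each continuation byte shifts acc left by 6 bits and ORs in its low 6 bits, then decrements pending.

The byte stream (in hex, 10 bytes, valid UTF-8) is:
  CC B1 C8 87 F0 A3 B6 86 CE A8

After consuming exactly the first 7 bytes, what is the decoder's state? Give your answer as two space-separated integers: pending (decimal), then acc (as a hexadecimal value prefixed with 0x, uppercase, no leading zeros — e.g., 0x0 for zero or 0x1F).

Answer: 1 0x8F6

Derivation:
Byte[0]=CC: 2-byte lead. pending=1, acc=0xC
Byte[1]=B1: continuation. acc=(acc<<6)|0x31=0x331, pending=0
Byte[2]=C8: 2-byte lead. pending=1, acc=0x8
Byte[3]=87: continuation. acc=(acc<<6)|0x07=0x207, pending=0
Byte[4]=F0: 4-byte lead. pending=3, acc=0x0
Byte[5]=A3: continuation. acc=(acc<<6)|0x23=0x23, pending=2
Byte[6]=B6: continuation. acc=(acc<<6)|0x36=0x8F6, pending=1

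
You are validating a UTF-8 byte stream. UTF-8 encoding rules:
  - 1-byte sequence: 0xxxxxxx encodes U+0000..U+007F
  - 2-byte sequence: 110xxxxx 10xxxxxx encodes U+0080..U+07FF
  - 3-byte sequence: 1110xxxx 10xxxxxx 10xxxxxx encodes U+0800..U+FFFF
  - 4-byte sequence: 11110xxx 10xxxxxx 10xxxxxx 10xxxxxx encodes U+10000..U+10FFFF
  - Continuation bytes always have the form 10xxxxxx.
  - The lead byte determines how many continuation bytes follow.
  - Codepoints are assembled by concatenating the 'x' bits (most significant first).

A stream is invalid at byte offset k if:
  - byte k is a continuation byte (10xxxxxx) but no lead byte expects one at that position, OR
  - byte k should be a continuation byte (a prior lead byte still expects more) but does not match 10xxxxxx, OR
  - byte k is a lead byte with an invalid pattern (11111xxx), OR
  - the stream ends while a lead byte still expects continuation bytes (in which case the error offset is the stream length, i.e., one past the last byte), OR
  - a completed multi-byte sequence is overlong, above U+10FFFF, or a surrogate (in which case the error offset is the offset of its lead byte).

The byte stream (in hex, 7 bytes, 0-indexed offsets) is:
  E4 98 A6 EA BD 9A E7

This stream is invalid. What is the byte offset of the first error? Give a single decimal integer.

Byte[0]=E4: 3-byte lead, need 2 cont bytes. acc=0x4
Byte[1]=98: continuation. acc=(acc<<6)|0x18=0x118
Byte[2]=A6: continuation. acc=(acc<<6)|0x26=0x4626
Completed: cp=U+4626 (starts at byte 0)
Byte[3]=EA: 3-byte lead, need 2 cont bytes. acc=0xA
Byte[4]=BD: continuation. acc=(acc<<6)|0x3D=0x2BD
Byte[5]=9A: continuation. acc=(acc<<6)|0x1A=0xAF5A
Completed: cp=U+AF5A (starts at byte 3)
Byte[6]=E7: 3-byte lead, need 2 cont bytes. acc=0x7
Byte[7]: stream ended, expected continuation. INVALID

Answer: 7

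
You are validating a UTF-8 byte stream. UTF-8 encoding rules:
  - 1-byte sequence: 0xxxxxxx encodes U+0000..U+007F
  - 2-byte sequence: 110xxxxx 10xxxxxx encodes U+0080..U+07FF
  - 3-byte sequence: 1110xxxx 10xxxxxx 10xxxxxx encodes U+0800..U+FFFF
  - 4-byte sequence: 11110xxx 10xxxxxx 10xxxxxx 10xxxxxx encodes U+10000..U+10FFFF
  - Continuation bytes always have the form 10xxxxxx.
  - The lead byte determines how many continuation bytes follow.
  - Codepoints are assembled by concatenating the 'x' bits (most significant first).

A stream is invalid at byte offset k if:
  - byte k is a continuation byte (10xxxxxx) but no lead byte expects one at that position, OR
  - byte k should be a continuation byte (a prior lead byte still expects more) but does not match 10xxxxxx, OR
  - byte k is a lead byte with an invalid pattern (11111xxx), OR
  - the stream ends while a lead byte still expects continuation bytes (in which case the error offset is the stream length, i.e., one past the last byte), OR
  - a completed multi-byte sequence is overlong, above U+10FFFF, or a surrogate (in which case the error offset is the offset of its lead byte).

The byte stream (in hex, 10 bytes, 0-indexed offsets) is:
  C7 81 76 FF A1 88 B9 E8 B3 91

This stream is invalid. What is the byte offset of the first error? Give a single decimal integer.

Byte[0]=C7: 2-byte lead, need 1 cont bytes. acc=0x7
Byte[1]=81: continuation. acc=(acc<<6)|0x01=0x1C1
Completed: cp=U+01C1 (starts at byte 0)
Byte[2]=76: 1-byte ASCII. cp=U+0076
Byte[3]=FF: INVALID lead byte (not 0xxx/110x/1110/11110)

Answer: 3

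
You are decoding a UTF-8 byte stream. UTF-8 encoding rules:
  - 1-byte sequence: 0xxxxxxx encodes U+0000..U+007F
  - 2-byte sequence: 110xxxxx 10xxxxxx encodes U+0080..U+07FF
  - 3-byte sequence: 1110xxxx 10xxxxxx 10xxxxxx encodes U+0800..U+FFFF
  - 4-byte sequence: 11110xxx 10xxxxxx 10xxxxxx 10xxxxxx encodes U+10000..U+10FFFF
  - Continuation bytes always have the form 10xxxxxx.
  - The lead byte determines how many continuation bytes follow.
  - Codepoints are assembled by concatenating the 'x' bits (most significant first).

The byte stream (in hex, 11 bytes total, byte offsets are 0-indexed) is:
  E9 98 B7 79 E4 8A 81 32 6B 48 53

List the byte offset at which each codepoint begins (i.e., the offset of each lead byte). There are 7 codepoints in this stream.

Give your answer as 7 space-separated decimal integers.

Answer: 0 3 4 7 8 9 10

Derivation:
Byte[0]=E9: 3-byte lead, need 2 cont bytes. acc=0x9
Byte[1]=98: continuation. acc=(acc<<6)|0x18=0x258
Byte[2]=B7: continuation. acc=(acc<<6)|0x37=0x9637
Completed: cp=U+9637 (starts at byte 0)
Byte[3]=79: 1-byte ASCII. cp=U+0079
Byte[4]=E4: 3-byte lead, need 2 cont bytes. acc=0x4
Byte[5]=8A: continuation. acc=(acc<<6)|0x0A=0x10A
Byte[6]=81: continuation. acc=(acc<<6)|0x01=0x4281
Completed: cp=U+4281 (starts at byte 4)
Byte[7]=32: 1-byte ASCII. cp=U+0032
Byte[8]=6B: 1-byte ASCII. cp=U+006B
Byte[9]=48: 1-byte ASCII. cp=U+0048
Byte[10]=53: 1-byte ASCII. cp=U+0053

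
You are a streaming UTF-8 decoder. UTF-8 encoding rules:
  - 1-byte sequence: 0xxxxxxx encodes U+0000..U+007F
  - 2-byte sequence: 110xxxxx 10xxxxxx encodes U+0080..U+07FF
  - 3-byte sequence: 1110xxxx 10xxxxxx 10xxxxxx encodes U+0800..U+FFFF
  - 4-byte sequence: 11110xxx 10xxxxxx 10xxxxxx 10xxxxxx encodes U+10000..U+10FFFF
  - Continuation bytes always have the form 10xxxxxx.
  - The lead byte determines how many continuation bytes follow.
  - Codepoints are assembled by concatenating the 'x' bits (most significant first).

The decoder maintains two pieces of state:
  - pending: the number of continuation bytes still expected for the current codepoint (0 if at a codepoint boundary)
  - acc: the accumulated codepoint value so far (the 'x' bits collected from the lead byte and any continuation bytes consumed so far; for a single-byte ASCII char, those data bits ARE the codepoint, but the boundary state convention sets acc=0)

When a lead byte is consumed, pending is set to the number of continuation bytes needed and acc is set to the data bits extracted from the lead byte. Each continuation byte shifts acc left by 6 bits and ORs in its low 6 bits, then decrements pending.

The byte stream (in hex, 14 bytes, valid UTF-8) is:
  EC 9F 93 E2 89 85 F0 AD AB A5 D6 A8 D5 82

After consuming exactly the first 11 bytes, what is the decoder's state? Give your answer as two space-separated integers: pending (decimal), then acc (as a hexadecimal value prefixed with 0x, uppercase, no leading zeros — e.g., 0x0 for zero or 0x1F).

Answer: 1 0x16

Derivation:
Byte[0]=EC: 3-byte lead. pending=2, acc=0xC
Byte[1]=9F: continuation. acc=(acc<<6)|0x1F=0x31F, pending=1
Byte[2]=93: continuation. acc=(acc<<6)|0x13=0xC7D3, pending=0
Byte[3]=E2: 3-byte lead. pending=2, acc=0x2
Byte[4]=89: continuation. acc=(acc<<6)|0x09=0x89, pending=1
Byte[5]=85: continuation. acc=(acc<<6)|0x05=0x2245, pending=0
Byte[6]=F0: 4-byte lead. pending=3, acc=0x0
Byte[7]=AD: continuation. acc=(acc<<6)|0x2D=0x2D, pending=2
Byte[8]=AB: continuation. acc=(acc<<6)|0x2B=0xB6B, pending=1
Byte[9]=A5: continuation. acc=(acc<<6)|0x25=0x2DAE5, pending=0
Byte[10]=D6: 2-byte lead. pending=1, acc=0x16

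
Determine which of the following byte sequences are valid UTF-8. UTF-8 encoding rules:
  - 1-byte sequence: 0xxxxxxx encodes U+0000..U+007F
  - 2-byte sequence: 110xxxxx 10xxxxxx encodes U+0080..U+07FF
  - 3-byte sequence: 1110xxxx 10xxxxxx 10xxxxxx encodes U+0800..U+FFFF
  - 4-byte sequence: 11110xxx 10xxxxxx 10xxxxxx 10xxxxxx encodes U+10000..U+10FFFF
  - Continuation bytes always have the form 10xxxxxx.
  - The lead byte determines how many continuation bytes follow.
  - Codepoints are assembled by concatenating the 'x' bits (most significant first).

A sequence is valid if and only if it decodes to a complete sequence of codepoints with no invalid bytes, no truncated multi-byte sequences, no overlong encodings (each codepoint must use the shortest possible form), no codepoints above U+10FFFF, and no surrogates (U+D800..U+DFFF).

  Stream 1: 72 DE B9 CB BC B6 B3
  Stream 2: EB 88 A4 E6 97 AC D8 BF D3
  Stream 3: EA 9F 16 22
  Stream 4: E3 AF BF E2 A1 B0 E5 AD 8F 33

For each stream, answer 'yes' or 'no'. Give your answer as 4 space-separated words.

Answer: no no no yes

Derivation:
Stream 1: error at byte offset 5. INVALID
Stream 2: error at byte offset 9. INVALID
Stream 3: error at byte offset 2. INVALID
Stream 4: decodes cleanly. VALID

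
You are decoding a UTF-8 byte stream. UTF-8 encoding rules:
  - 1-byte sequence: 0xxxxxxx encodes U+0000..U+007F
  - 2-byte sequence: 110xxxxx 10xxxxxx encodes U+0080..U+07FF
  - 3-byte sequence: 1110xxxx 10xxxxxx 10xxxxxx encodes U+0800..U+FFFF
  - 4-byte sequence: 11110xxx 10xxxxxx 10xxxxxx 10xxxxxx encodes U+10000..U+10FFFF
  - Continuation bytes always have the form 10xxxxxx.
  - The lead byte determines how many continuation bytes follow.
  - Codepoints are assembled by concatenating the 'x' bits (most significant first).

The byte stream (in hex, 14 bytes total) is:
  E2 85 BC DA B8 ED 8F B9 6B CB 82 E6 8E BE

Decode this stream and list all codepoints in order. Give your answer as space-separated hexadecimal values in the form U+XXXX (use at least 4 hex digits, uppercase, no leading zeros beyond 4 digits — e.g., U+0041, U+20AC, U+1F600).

Byte[0]=E2: 3-byte lead, need 2 cont bytes. acc=0x2
Byte[1]=85: continuation. acc=(acc<<6)|0x05=0x85
Byte[2]=BC: continuation. acc=(acc<<6)|0x3C=0x217C
Completed: cp=U+217C (starts at byte 0)
Byte[3]=DA: 2-byte lead, need 1 cont bytes. acc=0x1A
Byte[4]=B8: continuation. acc=(acc<<6)|0x38=0x6B8
Completed: cp=U+06B8 (starts at byte 3)
Byte[5]=ED: 3-byte lead, need 2 cont bytes. acc=0xD
Byte[6]=8F: continuation. acc=(acc<<6)|0x0F=0x34F
Byte[7]=B9: continuation. acc=(acc<<6)|0x39=0xD3F9
Completed: cp=U+D3F9 (starts at byte 5)
Byte[8]=6B: 1-byte ASCII. cp=U+006B
Byte[9]=CB: 2-byte lead, need 1 cont bytes. acc=0xB
Byte[10]=82: continuation. acc=(acc<<6)|0x02=0x2C2
Completed: cp=U+02C2 (starts at byte 9)
Byte[11]=E6: 3-byte lead, need 2 cont bytes. acc=0x6
Byte[12]=8E: continuation. acc=(acc<<6)|0x0E=0x18E
Byte[13]=BE: continuation. acc=(acc<<6)|0x3E=0x63BE
Completed: cp=U+63BE (starts at byte 11)

Answer: U+217C U+06B8 U+D3F9 U+006B U+02C2 U+63BE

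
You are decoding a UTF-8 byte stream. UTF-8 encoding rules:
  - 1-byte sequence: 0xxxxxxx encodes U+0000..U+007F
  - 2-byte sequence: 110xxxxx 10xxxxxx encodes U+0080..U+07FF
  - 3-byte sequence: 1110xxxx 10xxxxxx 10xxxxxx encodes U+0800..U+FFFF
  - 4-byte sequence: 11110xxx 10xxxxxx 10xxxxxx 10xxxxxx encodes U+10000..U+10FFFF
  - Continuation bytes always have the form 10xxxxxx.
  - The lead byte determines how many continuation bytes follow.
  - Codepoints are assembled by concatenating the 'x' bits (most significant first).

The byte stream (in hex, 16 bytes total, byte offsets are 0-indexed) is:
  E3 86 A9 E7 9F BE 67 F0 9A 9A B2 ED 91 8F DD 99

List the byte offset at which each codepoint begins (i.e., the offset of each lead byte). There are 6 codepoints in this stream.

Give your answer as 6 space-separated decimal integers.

Answer: 0 3 6 7 11 14

Derivation:
Byte[0]=E3: 3-byte lead, need 2 cont bytes. acc=0x3
Byte[1]=86: continuation. acc=(acc<<6)|0x06=0xC6
Byte[2]=A9: continuation. acc=(acc<<6)|0x29=0x31A9
Completed: cp=U+31A9 (starts at byte 0)
Byte[3]=E7: 3-byte lead, need 2 cont bytes. acc=0x7
Byte[4]=9F: continuation. acc=(acc<<6)|0x1F=0x1DF
Byte[5]=BE: continuation. acc=(acc<<6)|0x3E=0x77FE
Completed: cp=U+77FE (starts at byte 3)
Byte[6]=67: 1-byte ASCII. cp=U+0067
Byte[7]=F0: 4-byte lead, need 3 cont bytes. acc=0x0
Byte[8]=9A: continuation. acc=(acc<<6)|0x1A=0x1A
Byte[9]=9A: continuation. acc=(acc<<6)|0x1A=0x69A
Byte[10]=B2: continuation. acc=(acc<<6)|0x32=0x1A6B2
Completed: cp=U+1A6B2 (starts at byte 7)
Byte[11]=ED: 3-byte lead, need 2 cont bytes. acc=0xD
Byte[12]=91: continuation. acc=(acc<<6)|0x11=0x351
Byte[13]=8F: continuation. acc=(acc<<6)|0x0F=0xD44F
Completed: cp=U+D44F (starts at byte 11)
Byte[14]=DD: 2-byte lead, need 1 cont bytes. acc=0x1D
Byte[15]=99: continuation. acc=(acc<<6)|0x19=0x759
Completed: cp=U+0759 (starts at byte 14)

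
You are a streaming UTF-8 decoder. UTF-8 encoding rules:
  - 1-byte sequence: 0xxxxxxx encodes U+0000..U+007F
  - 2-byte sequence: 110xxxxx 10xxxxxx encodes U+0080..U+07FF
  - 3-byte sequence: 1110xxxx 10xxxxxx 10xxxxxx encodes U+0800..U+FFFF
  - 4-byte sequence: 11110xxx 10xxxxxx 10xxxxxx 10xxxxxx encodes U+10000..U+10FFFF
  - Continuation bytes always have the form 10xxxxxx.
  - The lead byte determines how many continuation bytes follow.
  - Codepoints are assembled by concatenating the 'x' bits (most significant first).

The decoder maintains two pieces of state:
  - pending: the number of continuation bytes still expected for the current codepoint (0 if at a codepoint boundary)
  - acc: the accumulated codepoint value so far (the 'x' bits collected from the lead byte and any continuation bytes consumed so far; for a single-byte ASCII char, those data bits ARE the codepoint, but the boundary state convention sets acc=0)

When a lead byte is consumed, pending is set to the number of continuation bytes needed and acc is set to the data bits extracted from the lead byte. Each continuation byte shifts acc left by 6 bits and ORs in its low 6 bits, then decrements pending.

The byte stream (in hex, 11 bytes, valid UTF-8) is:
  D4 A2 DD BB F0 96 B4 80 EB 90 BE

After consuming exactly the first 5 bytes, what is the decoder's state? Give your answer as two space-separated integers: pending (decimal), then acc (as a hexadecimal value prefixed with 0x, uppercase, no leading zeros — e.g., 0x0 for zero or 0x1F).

Answer: 3 0x0

Derivation:
Byte[0]=D4: 2-byte lead. pending=1, acc=0x14
Byte[1]=A2: continuation. acc=(acc<<6)|0x22=0x522, pending=0
Byte[2]=DD: 2-byte lead. pending=1, acc=0x1D
Byte[3]=BB: continuation. acc=(acc<<6)|0x3B=0x77B, pending=0
Byte[4]=F0: 4-byte lead. pending=3, acc=0x0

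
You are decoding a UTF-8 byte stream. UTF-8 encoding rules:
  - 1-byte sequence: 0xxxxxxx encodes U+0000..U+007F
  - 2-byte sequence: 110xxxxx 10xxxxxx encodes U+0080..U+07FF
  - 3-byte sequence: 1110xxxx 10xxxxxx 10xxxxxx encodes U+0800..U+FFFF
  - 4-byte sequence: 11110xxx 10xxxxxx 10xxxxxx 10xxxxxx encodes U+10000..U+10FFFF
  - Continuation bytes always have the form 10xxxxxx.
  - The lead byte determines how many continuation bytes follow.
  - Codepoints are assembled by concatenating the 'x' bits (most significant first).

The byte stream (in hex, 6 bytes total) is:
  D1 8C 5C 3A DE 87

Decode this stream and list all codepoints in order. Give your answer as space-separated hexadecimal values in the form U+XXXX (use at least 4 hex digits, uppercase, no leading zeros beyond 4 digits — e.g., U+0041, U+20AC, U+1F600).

Answer: U+044C U+005C U+003A U+0787

Derivation:
Byte[0]=D1: 2-byte lead, need 1 cont bytes. acc=0x11
Byte[1]=8C: continuation. acc=(acc<<6)|0x0C=0x44C
Completed: cp=U+044C (starts at byte 0)
Byte[2]=5C: 1-byte ASCII. cp=U+005C
Byte[3]=3A: 1-byte ASCII. cp=U+003A
Byte[4]=DE: 2-byte lead, need 1 cont bytes. acc=0x1E
Byte[5]=87: continuation. acc=(acc<<6)|0x07=0x787
Completed: cp=U+0787 (starts at byte 4)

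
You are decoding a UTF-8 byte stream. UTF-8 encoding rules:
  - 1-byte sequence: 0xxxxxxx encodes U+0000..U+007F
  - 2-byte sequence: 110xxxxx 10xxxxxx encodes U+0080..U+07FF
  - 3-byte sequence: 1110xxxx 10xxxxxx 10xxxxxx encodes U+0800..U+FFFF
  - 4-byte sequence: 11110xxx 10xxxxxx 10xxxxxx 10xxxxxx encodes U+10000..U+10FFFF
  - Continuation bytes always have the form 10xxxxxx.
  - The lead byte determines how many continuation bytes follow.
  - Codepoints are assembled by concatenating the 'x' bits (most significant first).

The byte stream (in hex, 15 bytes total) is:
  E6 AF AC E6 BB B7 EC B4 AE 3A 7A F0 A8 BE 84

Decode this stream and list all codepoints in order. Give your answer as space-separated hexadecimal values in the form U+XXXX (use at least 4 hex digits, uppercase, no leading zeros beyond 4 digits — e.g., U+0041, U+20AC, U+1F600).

Answer: U+6BEC U+6EF7 U+CD2E U+003A U+007A U+28F84

Derivation:
Byte[0]=E6: 3-byte lead, need 2 cont bytes. acc=0x6
Byte[1]=AF: continuation. acc=(acc<<6)|0x2F=0x1AF
Byte[2]=AC: continuation. acc=(acc<<6)|0x2C=0x6BEC
Completed: cp=U+6BEC (starts at byte 0)
Byte[3]=E6: 3-byte lead, need 2 cont bytes. acc=0x6
Byte[4]=BB: continuation. acc=(acc<<6)|0x3B=0x1BB
Byte[5]=B7: continuation. acc=(acc<<6)|0x37=0x6EF7
Completed: cp=U+6EF7 (starts at byte 3)
Byte[6]=EC: 3-byte lead, need 2 cont bytes. acc=0xC
Byte[7]=B4: continuation. acc=(acc<<6)|0x34=0x334
Byte[8]=AE: continuation. acc=(acc<<6)|0x2E=0xCD2E
Completed: cp=U+CD2E (starts at byte 6)
Byte[9]=3A: 1-byte ASCII. cp=U+003A
Byte[10]=7A: 1-byte ASCII. cp=U+007A
Byte[11]=F0: 4-byte lead, need 3 cont bytes. acc=0x0
Byte[12]=A8: continuation. acc=(acc<<6)|0x28=0x28
Byte[13]=BE: continuation. acc=(acc<<6)|0x3E=0xA3E
Byte[14]=84: continuation. acc=(acc<<6)|0x04=0x28F84
Completed: cp=U+28F84 (starts at byte 11)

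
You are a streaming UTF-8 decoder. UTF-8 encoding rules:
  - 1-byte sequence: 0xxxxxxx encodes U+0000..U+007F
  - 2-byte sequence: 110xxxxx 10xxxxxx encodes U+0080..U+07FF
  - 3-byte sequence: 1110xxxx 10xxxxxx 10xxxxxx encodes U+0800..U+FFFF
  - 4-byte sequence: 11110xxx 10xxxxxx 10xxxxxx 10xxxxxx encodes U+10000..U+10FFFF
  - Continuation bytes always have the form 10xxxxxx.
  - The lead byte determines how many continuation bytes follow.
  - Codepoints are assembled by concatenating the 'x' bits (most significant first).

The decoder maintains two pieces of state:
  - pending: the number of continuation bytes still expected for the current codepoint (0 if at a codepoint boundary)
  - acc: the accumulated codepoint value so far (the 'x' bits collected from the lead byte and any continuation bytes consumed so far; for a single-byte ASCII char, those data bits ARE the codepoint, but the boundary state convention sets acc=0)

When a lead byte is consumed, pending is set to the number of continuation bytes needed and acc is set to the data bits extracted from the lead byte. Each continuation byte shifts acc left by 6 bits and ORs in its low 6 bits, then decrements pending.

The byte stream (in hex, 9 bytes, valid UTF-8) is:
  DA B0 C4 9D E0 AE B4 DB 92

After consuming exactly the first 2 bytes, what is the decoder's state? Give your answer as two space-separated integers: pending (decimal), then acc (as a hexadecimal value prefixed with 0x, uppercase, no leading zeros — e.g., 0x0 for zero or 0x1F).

Answer: 0 0x6B0

Derivation:
Byte[0]=DA: 2-byte lead. pending=1, acc=0x1A
Byte[1]=B0: continuation. acc=(acc<<6)|0x30=0x6B0, pending=0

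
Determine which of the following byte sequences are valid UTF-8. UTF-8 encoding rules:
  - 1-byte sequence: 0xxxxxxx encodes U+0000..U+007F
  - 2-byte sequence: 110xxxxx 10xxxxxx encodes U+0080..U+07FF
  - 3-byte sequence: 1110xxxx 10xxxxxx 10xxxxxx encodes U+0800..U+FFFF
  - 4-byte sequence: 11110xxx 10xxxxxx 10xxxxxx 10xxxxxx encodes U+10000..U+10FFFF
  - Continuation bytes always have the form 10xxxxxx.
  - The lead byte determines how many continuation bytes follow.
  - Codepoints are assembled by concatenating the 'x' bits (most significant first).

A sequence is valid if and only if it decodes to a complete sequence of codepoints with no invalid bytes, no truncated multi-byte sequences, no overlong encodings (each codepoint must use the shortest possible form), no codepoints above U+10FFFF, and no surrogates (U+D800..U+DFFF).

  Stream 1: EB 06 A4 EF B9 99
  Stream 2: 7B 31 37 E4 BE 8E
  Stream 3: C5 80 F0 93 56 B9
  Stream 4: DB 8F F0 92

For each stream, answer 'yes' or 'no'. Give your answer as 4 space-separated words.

Answer: no yes no no

Derivation:
Stream 1: error at byte offset 1. INVALID
Stream 2: decodes cleanly. VALID
Stream 3: error at byte offset 4. INVALID
Stream 4: error at byte offset 4. INVALID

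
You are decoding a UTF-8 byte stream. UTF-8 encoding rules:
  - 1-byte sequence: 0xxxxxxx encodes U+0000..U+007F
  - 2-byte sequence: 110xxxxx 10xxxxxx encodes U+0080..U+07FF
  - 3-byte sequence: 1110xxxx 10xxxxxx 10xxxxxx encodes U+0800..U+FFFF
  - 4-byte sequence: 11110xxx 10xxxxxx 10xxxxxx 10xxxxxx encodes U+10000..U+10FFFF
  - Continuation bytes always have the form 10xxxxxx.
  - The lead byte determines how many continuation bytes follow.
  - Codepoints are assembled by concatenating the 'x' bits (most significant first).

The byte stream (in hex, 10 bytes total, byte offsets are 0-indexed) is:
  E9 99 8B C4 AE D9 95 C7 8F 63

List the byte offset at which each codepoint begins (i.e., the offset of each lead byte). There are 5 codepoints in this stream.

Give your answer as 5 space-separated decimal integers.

Answer: 0 3 5 7 9

Derivation:
Byte[0]=E9: 3-byte lead, need 2 cont bytes. acc=0x9
Byte[1]=99: continuation. acc=(acc<<6)|0x19=0x259
Byte[2]=8B: continuation. acc=(acc<<6)|0x0B=0x964B
Completed: cp=U+964B (starts at byte 0)
Byte[3]=C4: 2-byte lead, need 1 cont bytes. acc=0x4
Byte[4]=AE: continuation. acc=(acc<<6)|0x2E=0x12E
Completed: cp=U+012E (starts at byte 3)
Byte[5]=D9: 2-byte lead, need 1 cont bytes. acc=0x19
Byte[6]=95: continuation. acc=(acc<<6)|0x15=0x655
Completed: cp=U+0655 (starts at byte 5)
Byte[7]=C7: 2-byte lead, need 1 cont bytes. acc=0x7
Byte[8]=8F: continuation. acc=(acc<<6)|0x0F=0x1CF
Completed: cp=U+01CF (starts at byte 7)
Byte[9]=63: 1-byte ASCII. cp=U+0063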